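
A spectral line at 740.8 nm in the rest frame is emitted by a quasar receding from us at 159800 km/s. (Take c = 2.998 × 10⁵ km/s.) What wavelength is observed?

1342.2 nm

β = v/c = 159800/299800 = 0.5330.
Relativistic Doppler for wavelength: λ' = λ₀ · √((1 + β)/(1 − β)).
λ' = 740.8 × √(1.5330/0.4670) = 740.8 × 1.81187 ≈ 1342.2 nm.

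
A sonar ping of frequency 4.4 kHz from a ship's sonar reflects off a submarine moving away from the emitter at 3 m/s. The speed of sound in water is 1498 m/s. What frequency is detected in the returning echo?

The submarine first receives the wave as a moving observer: f₁ = f₀ · (v − u)/v = 4.4 × (1498 − 3)/1498 ≈ 4.39 kHz.
On reflection it acts as a source moving away from the stationary detector: f₂ = f₁ · v/(v + u) = 4.39 × 1498/1501 ≈ 4.38 kHz.

4.38 kHz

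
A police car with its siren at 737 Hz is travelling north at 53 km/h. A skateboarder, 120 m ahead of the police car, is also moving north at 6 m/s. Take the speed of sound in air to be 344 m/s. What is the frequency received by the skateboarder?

53 km/h = 14.72 m/s.
The skateboarder is ahead, so the police car is moving toward it while the skateboarder is moving away from the police car.
Both move, so f' = f · (v − v_o)/(v − v_s).
f' = 737 × (344 − 6)/(344 − 14.72) = 737 × 338/329.28 ≈ 757 Hz.

757 Hz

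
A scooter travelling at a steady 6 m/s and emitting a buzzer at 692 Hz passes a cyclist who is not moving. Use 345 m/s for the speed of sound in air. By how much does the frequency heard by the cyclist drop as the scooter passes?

Approaching: f₁ = f · v/(v − v_s) = 692 × 345/339 ≈ 704.2 Hz.
Receding: f₂ = f · v/(v + v_s) = 692 × 345/351 ≈ 680.2 Hz.
Drop: f₁ − f₂ = 2f·v·v_s/(v² − v_s²) = 2 × 692 × 345 × 6/(345² − 6²) ≈ 24.1 Hz.

24.1 Hz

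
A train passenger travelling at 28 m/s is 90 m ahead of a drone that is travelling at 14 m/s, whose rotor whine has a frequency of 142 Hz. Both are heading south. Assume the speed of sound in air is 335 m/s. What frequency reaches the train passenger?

The train passenger is ahead, so the drone is moving toward it while the train passenger is moving away from the drone.
General Doppler shift: f' = f · (v − v_o)/(v − v_s).
f' = 142 × (335 − 28)/(335 − 14) = 142 × 307/321 ≈ 136 Hz.

136 Hz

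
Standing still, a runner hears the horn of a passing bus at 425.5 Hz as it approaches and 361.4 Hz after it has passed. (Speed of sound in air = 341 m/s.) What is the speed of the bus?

28 m/s

f₁/f₂ = (v + v_s)/(v − v_s), so v_s = v · (f₁ − f₂)/(f₁ + f₂).
v_s = 341 × (425.5 − 361.4)/(425.5 + 361.4) = 341 × 64.1/786.9 ≈ 28 m/s.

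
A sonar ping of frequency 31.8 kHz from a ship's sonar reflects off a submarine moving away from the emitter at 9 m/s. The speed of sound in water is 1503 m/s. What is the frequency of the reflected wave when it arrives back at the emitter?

The submarine first receives the wave as a moving observer: f₁ = f₀ · (v − u)/v = 31.8 × (1503 − 9)/1503 ≈ 31.6 kHz.
The reflection then acts as a moving source: f₂ = f₁ · v/(v + u) ≈ 31.4 kHz.
Equivalently f₂ = f₀ · (v − u)/(v + u).

31.4 kHz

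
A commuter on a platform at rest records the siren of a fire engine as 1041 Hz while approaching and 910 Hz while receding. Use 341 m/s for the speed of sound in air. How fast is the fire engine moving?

22.9 m/s

f₁/f₂ = (v + v_s)/(v − v_s), so v_s = v · (f₁ − f₂)/(f₁ + f₂).
v_s = 341 × (1041 − 910)/(1041 + 910) = 341 × 131/1951 ≈ 22.9 m/s.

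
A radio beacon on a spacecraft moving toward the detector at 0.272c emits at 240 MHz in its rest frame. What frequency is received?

317.2 MHz

Relativistic Doppler for frequency: f' = f₀ · √((1 + β)/(1 − β)).
f' = 240 × √(1.2720/0.7280) = 240 × 1.32184 ≈ 317.2 MHz.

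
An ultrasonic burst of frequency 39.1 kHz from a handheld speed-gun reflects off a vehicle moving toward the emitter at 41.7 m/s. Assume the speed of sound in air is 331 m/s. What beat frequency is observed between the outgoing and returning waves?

The vehicle first receives the wave as a moving observer: f₁ = f₀ · (v + u)/v = 39.1 × (331 + 41.7)/331 ≈ 44.03 kHz.
On reflection it acts as a source moving toward the stationary detector: f₂ = f₁ · v/(v − u) = 44.03 × 331/289.3 ≈ 50.37 kHz.
Equivalently f₂ = f₀ · (v + u)/(v − u).
Beat frequency (with f₀ = 39100 Hz): |f₂ − f₀| = 2u·f₀/(v − u) = 2 × 41.7 × 39100/289.3 ≈ 11272 Hz.

11272 Hz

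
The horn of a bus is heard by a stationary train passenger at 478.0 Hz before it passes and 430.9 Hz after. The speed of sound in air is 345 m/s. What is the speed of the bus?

f₁/f₂ = (v + v_s)/(v − v_s), so v_s = v · (f₁ − f₂)/(f₁ + f₂).
v_s = 345 × (478.0 − 430.9)/(478.0 + 430.9) = 345 × 47.1/908.9 ≈ 17.9 m/s.

17.9 m/s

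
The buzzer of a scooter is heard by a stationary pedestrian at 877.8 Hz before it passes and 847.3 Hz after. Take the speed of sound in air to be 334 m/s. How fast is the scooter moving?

5.9 m/s

f₁/f₂ = (v + v_s)/(v − v_s), so v_s = v · (f₁ − f₂)/(f₁ + f₂).
v_s = 334 × (877.8 − 847.3)/(877.8 + 847.3) = 334 × 30.5/1725.1 ≈ 5.9 m/s.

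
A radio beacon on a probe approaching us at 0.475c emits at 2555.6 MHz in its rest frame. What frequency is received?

Relativistic Doppler for frequency: f' = f₀ · √((1 + β)/(1 − β)).
f' = 2555.6 × √(1.4750/0.5250) = 2555.6 × 1.67616 ≈ 4283.6 MHz.

4283.6 MHz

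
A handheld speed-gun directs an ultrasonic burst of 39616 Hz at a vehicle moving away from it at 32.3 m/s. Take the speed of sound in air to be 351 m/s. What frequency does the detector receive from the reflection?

At the vehicle (a moving observer), f₁ = f₀ · (v − u)/v = 39616 × 318.7/351 ≈ 35970 Hz.
The reflection then acts as a moving source: f₂ = f₁ · v/(v + u) ≈ 32939 Hz.
Equivalently f₂ = f₀ · (v − u)/(v + u).

32939 Hz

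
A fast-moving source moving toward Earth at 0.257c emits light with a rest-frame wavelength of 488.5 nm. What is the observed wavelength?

Relativistic Doppler for wavelength: λ' = λ₀ · √((1 − β)/(1 + β)).
λ' = 488.5 × √(0.7430/1.2570) = 488.5 × 0.76882 ≈ 375.6 nm.

375.6 nm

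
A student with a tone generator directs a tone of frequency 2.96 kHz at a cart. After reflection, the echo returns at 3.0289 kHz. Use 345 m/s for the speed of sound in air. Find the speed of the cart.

Double Doppler shift off a moving reflector: f₂ = f₀ · (v + u)/(v − u) (u > 0 toward emitter).
Rearranging, u = v · (f₂ − f₀)/(f₂ + f₀) = 345 × 0.0689/5.9889 ≈ 4.0 m/s.
So the cart is moving at 4.0 m/s toward the emitter.

4.0 m/s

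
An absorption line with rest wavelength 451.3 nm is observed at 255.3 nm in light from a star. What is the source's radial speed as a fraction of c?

0.515c

λ'/λ₀ = 0.5657 < 1 (blueshift), so the source is approaching.
λ'/λ₀ = √((1 − β)/(1 + β)) for an approaching source ⇒ β = (1 − r²)/(1 + r²) with r = λ'/λ₀.
β = (1 − 0.3200)/(1 + 0.3200) ≈ 0.515.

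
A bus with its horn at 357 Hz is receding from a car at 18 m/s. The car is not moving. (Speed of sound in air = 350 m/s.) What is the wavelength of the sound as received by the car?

Only the source moves, away from the listener, so f' = f · v/(v + v_s).
f' = 357 × 350/(350 + 18) ≈ 340 Hz.
λ' = v/f' = 350/339.538 ≈ 1.03 m.

1.03 m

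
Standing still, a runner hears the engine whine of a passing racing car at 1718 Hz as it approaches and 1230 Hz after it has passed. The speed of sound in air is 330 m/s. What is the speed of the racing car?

f₁/f₂ = (v + v_s)/(v − v_s), so v_s = v · (f₁ − f₂)/(f₁ + f₂).
v_s = 330 × (1718 − 1230)/(1718 + 1230) = 330 × 488/2948 ≈ 55 m/s.

55 m/s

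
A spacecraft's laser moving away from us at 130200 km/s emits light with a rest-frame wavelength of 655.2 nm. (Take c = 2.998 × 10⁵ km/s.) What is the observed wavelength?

β = v/c = 130200/299800 = 0.4343.
Relativistic Doppler for wavelength: λ' = λ₀ · √((1 + β)/(1 − β)).
λ' = 655.2 × √(1.4343/0.5657) = 655.2 × 1.59229 ≈ 1043.3 nm.

1043.3 nm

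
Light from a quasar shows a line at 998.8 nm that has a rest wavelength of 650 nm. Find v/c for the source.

0.405c

λ'/λ₀ = 1.5366 > 1 (redshift), so the source is receding.
λ'/λ₀ = √((1 + β)/(1 − β)) for a receding source ⇒ β = (r² − 1)/(r² + 1) with r = λ'/λ₀.
β = (2.3612 − 1)/(2.3612 + 1) ≈ 0.405.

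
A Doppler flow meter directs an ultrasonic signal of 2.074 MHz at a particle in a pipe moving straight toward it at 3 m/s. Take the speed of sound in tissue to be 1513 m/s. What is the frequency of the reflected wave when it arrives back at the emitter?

At the particle in a pipe (a moving observer), f₁ = f₀ · (v + u)/v = 2.074 × 1516/1513 ≈ 2.078 MHz.
On reflection it acts as a source moving toward the stationary detector: f₂ = f₁ · v/(v − u) = 2.078 × 1513/1510 ≈ 2.082 MHz.

2.082 MHz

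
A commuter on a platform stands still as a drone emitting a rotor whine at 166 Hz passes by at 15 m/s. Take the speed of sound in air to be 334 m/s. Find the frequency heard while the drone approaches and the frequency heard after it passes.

Approaching: f₁ = f · v/(v − v_s) = 166 × 334/319 ≈ 174 Hz.
Receding: f₂ = f · v/(v + v_s) = 166 × 334/349 ≈ 159 Hz.

174 Hz approaching; 159 Hz receding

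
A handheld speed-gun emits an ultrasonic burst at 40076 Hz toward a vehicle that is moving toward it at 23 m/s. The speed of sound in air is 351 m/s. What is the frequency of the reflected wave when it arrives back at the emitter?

45696 Hz

At the vehicle (a moving observer), f₁ = f₀ · (v + u)/v = 40076 × 374/351 ≈ 42702 Hz.
The reflection then acts as a moving source: f₂ = f₁ · v/(v − u) ≈ 45696 Hz.
Equivalently f₂ = f₀ · (v + u)/(v − u).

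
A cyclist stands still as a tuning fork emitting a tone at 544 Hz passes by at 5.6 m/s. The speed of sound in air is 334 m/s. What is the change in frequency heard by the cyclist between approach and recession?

Approaching: f₁ = f · v/(v − v_s) = 544 × 334/328.4 ≈ 553.3 Hz.
Receding: f₂ = f · v/(v + v_s) = 544 × 334/339.6 ≈ 535.0 Hz.
Drop: f₁ − f₂ = 2f·v·v_s/(v² − v_s²) = 2 × 544 × 334 × 5.6/(334² − 5.6²) ≈ 18.2 Hz.

18.2 Hz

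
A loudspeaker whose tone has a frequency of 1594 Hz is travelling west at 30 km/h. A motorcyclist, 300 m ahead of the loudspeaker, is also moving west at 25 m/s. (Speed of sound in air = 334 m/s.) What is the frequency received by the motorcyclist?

1512 Hz

30 km/h = 8.333 m/s.
The motorcyclist is ahead, so the loudspeaker is moving toward it while the motorcyclist is moving away from the loudspeaker.
With source approaching and observer receding, f' = f · (v − v_o)/(v − v_s).
f' = 1594 × (334 − 25)/(334 − 8.333) = 1594 × 309/325.67 ≈ 1512 Hz.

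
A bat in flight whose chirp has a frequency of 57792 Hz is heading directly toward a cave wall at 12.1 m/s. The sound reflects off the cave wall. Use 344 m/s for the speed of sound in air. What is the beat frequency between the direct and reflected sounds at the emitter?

4214 Hz

The cave wall receives the sound from a moving source: f₁ = f₀ · v/(v − v_e) = 57792 × 344/331.9 ≈ 59899 Hz.
On the return leg the bat in flight is a moving observer: f₂ = f₁ · (v + v_e)/v = 59899 × 356.1/344 ≈ 62006 Hz.
Equivalently f₂ = f₀ · (v + v_e)/(v − v_e).
Beat against the emitted tone: |f₂ − f₀| = 2v_e·f₀/(v − v_e) = 2 × 12.1 × 57792/331.9 ≈ 4214 Hz.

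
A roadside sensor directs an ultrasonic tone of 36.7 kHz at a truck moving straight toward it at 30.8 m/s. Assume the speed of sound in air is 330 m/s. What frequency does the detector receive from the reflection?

The truck first receives the wave as a moving observer: f₁ = f₀ · (v + u)/v = 36.7 × (330 + 30.8)/330 ≈ 40.1 kHz.
The reflection then acts as a moving source: f₂ = f₁ · v/(v − u) ≈ 44.3 kHz.

44.3 kHz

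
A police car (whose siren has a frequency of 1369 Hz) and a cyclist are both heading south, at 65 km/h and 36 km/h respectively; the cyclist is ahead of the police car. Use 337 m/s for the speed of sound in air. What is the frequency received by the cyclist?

65 km/h = 18.06 m/s; 36 km/h = 10 m/s.
The cyclist is ahead, so the police car is moving toward it while the cyclist is moving away from the police car.
General Doppler shift: f' = f · (v − v_o)/(v − v_s).
f' = 1369 × (337 − 10)/(337 − 18.06) = 1369 × 327/318.94 ≈ 1404 Hz.

1404 Hz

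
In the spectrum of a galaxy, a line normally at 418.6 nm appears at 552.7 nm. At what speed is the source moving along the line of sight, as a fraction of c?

0.271c

λ'/λ₀ = 1.3204 > 1 (redshift), so the source is receding.
λ'/λ₀ = √((1 + β)/(1 − β)) for a receding source ⇒ β = (r² − 1)/(r² + 1) with r = λ'/λ₀.
β = (1.7433 − 1)/(1.7433 + 1) ≈ 0.271.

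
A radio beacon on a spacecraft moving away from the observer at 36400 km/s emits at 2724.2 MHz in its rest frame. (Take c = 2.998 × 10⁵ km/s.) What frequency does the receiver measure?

2411.3 MHz

β = v/c = 36400/299800 = 0.1214.
Relativistic Doppler for frequency: f' = f₀ · √((1 − β)/(1 + β)).
f' = 2724.2 × √(0.8786/1.1214) = 2724.2 × 0.88513 ≈ 2411.3 MHz.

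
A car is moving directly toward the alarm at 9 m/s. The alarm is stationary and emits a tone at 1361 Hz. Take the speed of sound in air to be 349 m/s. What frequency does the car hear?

Only the observer moves, toward the source, so f' = f · (v + v_o)/v.
f' = 1361 × (349 + 9)/349 = 1361 × 358/349 ≈ 1396 Hz.

1396 Hz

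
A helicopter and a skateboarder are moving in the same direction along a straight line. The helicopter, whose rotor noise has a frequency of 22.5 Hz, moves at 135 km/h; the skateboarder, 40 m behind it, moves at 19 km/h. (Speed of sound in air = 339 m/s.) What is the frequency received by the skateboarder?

20.6 Hz

135 km/h = 37.5 m/s; 19 km/h = 5.278 m/s.
The skateboarder is behind, so the helicopter is moving away from it while the skateboarder is moving toward the helicopter.
Both move, so f' = f · (v + v_o)/(v + v_s).
f' = 22.5 × (339 + 5.278)/(339 + 37.5) = 22.5 × 344.28/376.5 ≈ 20.6 Hz.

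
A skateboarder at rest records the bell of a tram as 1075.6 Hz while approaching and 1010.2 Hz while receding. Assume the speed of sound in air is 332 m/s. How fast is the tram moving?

10.4 m/s

f₁/f₂ = (v + v_s)/(v − v_s), so v_s = v · (f₁ − f₂)/(f₁ + f₂).
v_s = 332 × (1075.6 − 1010.2)/(1075.6 + 1010.2) = 332 × 65.4/2085.8 ≈ 10.4 m/s.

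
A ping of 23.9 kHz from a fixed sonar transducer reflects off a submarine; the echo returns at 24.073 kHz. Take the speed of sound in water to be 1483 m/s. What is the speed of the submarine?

Double Doppler shift off a moving reflector: f₂ = f₀ · (v + u)/(v − u) (u > 0 toward emitter).
Rearranging, u = v · (f₂ − f₀)/(f₂ + f₀) = 1483 × 0.173/47.973 ≈ 5.3 m/s.
So the submarine is moving at 5.3 m/s toward the emitter.

5.3 m/s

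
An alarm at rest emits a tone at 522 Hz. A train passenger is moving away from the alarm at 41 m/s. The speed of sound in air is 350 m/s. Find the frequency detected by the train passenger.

Moving observer, stationary source: f' = f · (v − v_o)/v.
f' = 522 × (350 − 41)/350 = 522 × 309/350 ≈ 461 Hz.

461 Hz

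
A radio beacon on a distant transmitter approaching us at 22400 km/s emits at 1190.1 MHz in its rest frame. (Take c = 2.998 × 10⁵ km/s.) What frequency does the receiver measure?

1282.6 MHz

β = v/c = 22400/299800 = 0.0747.
Relativistic Doppler for frequency: f' = f₀ · √((1 + β)/(1 − β)).
f' = 1190.1 × √(1.0747/0.9253) = 1190.1 × 1.07773 ≈ 1282.6 MHz.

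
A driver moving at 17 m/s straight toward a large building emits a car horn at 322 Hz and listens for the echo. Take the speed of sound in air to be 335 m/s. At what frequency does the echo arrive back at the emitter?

356 Hz

The large building receives the sound from a moving source: f₁ = f₀ · v/(v − v_e) = 322 × 335/318 ≈ 339 Hz.
On the return leg the driver is a moving observer: f₂ = f₁ · (v + v_e)/v = 339 × 352/335 ≈ 356 Hz.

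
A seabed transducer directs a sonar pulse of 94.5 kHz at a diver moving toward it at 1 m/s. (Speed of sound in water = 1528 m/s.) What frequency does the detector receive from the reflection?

94.6 kHz

The diver first receives the wave as a moving observer: f₁ = f₀ · (v + u)/v = 94.5 × (1528 + 1)/1528 ≈ 94.6 kHz.
On reflection it acts as a source moving toward the stationary detector: f₂ = f₁ · v/(v − u) = 94.6 × 1528/1527 ≈ 94.6 kHz.
Equivalently f₂ = f₀ · (v + u)/(v − u).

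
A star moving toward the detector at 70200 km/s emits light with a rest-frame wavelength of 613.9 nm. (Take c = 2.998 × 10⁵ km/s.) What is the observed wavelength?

β = v/c = 70200/299800 = 0.2342.
Relativistic Doppler for wavelength: λ' = λ₀ · √((1 − β)/(1 + β)).
λ' = 613.9 × √(0.7658/1.2342) = 613.9 × 0.78774 ≈ 483.6 nm.

483.6 nm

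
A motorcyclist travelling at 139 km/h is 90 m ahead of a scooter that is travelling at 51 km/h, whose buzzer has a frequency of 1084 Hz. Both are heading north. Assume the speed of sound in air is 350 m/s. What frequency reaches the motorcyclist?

1005 Hz

51 km/h = 14.17 m/s; 139 km/h = 38.61 m/s.
The motorcyclist is ahead, so the scooter is moving toward it while the motorcyclist is moving away from the scooter.
With source approaching and observer receding, f' = f · (v − v_o)/(v − v_s).
f' = 1084 × (350 − 38.61)/(350 − 14.17) = 1084 × 311.39/335.83 ≈ 1005 Hz.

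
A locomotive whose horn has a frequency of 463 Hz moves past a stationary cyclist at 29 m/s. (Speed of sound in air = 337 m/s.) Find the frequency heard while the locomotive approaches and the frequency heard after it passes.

Approaching: f₁ = f · v/(v − v_s) = 463 × 337/308 ≈ 507 Hz.
Receding: f₂ = f · v/(v + v_s) = 463 × 337/366 ≈ 426 Hz.

507 Hz approaching; 426 Hz receding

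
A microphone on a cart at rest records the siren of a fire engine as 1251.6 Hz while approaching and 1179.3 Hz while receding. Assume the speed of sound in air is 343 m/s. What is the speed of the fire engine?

f₁/f₂ = (v + v_s)/(v − v_s), so v_s = v · (f₁ − f₂)/(f₁ + f₂).
v_s = 343 × (1251.6 − 1179.3)/(1251.6 + 1179.3) = 343 × 72.3/2430.9 ≈ 10.2 m/s.

10.2 m/s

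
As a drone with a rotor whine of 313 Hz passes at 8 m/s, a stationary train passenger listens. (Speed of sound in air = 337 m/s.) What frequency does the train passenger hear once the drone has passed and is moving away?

306 Hz

Receding: f₂ = f · v/(v + v_s) = 313 × 337/345 ≈ 306 Hz.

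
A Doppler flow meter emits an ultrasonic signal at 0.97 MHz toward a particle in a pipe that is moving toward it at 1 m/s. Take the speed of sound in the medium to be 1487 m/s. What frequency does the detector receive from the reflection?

0.9713 MHz

The particle in a pipe first receives the wave as a moving observer: f₁ = f₀ · (v + u)/v = 0.97 × (1487 + 1)/1487 ≈ 0.9707 MHz.
The reflection then acts as a moving source: f₂ = f₁ · v/(v − u) ≈ 0.9713 MHz.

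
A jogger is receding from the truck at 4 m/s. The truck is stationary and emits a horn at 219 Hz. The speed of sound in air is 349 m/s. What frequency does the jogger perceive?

216 Hz

Moving observer, stationary source: f' = f · (v − v_o)/v.
f' = 219 × (349 − 4)/349 = 219 × 345/349 ≈ 216 Hz.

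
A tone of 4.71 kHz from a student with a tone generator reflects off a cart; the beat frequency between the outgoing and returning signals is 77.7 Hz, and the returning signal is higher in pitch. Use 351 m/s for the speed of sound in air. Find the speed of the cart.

Double Doppler shift off a moving reflector: f₂ = f₀ · (v + u)/(v − u) (u > 0 toward emitter).
Returning signal is higher, so f₂ = f₀ + Δf = 4710 + 77.7 = 4787.7 Hz.
Rearranging, u = v · (f₂ − f₀)/(f₂ + f₀) = 351 × 77.7/9497.7 ≈ 2.87 m/s.
So the cart is moving at 2.87 m/s toward the emitter.

2.87 m/s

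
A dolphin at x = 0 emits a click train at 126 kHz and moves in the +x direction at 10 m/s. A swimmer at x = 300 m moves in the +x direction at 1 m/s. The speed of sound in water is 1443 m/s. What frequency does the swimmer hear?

126.8 kHz

The observer lies on the +x side, so the source is heading toward the observer and the observer is heading away from the source.
General Doppler shift: f' = f · (v − v_o)/(v − v_s).
f' = 126 × (1443 − 1)/(1443 − 10) = 126 × 1442/1433 ≈ 126.8 kHz.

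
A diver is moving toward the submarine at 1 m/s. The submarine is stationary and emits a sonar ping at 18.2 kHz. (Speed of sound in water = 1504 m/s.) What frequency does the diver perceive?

18.21 kHz

Only the observer moves, toward the source, so f' = f · (v + v_o)/v.
f' = 18.2 × (1504 + 1)/1504 = 18.2 × 1505/1504 ≈ 18.21 kHz.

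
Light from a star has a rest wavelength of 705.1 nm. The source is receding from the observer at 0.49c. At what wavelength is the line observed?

1205.2 nm

Relativistic Doppler for wavelength: λ' = λ₀ · √((1 + β)/(1 − β)).
λ' = 705.1 × √(1.4900/0.5100) = 705.1 × 1.70926 ≈ 1205.2 nm.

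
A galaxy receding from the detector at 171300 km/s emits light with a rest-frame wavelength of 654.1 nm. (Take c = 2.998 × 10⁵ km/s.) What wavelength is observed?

β = v/c = 171300/299800 = 0.5714.
Relativistic Doppler for wavelength: λ' = λ₀ · √((1 + β)/(1 − β)).
λ' = 654.1 × √(1.5714/0.4286) = 654.1 × 1.91472 ≈ 1252.4 nm.

1252.4 nm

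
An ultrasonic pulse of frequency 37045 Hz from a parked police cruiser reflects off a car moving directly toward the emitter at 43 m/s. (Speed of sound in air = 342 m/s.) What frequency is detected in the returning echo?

The car first receives the wave as a moving observer: f₁ = f₀ · (v + u)/v = 37045 × (342 + 43)/342 ≈ 41703 Hz.
On reflection it acts as a source moving toward the stationary detector: f₂ = f₁ · v/(v − u) = 41703 × 342/299 ≈ 47700 Hz.
Equivalently f₂ = f₀ · (v + u)/(v − u).

47700 Hz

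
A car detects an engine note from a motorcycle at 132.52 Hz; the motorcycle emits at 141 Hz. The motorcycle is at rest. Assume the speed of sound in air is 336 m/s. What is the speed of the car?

20.2 m/s

f' < f, so the car is receding.
f' = f · (v − v_o)/v ⇒ v_o = v · |f'/f − 1|.
v_o = 336 × |132.52/141 − 1| = 336 × 0.06014 ≈ 20.2 m/s.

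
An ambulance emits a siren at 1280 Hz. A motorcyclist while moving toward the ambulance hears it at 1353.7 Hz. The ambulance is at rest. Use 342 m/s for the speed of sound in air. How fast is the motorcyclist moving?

19.7 m/s

f' = f · (v + v_o)/v ⇒ v_o = v · |f'/f − 1|.
v_o = 342 × |1353.7/1280 − 1| = 342 × 0.05758 ≈ 19.7 m/s.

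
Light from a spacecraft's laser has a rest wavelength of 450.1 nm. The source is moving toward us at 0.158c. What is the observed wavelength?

383.8 nm

Relativistic Doppler for wavelength: λ' = λ₀ · √((1 − β)/(1 + β)).
λ' = 450.1 × √(0.8420/1.1580) = 450.1 × 0.85271 ≈ 383.8 nm.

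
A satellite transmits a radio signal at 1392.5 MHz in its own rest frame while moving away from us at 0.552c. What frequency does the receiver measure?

748.1 MHz

Relativistic Doppler for frequency: f' = f₀ · √((1 − β)/(1 + β)).
f' = 1392.5 × √(0.4480/1.5520) = 1392.5 × 0.53727 ≈ 748.1 MHz.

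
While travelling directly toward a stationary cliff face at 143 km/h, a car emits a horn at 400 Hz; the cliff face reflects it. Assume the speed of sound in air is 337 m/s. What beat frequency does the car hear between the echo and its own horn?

143 km/h = 39.72 m/s.
The cliff face receives the sound from a moving source: f₁ = f₀ · v/(v − v_e) = 400 × 337/297.28 ≈ 453.4 Hz.
On the return leg the car is a moving observer: f₂ = f₁ · (v + v_e)/v = 453.4 × 376.72/337 ≈ 506.9 Hz.
Equivalently f₂ = f₀ · (v + v_e)/(v − v_e).
Beat against the emitted tone: |f₂ − f₀| = 2v_e·f₀/(v − v_e) = 2 × 39.72 × 400/297.28 ≈ 107 Hz.

107 Hz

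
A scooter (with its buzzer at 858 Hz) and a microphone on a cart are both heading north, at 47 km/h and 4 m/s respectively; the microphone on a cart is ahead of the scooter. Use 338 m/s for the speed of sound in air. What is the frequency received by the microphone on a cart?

882 Hz

47 km/h = 13.06 m/s.
The microphone on a cart is ahead, so the scooter is moving toward it while the microphone on a cart is moving away from the scooter.
General Doppler shift: f' = f · (v − v_o)/(v − v_s).
f' = 858 × (338 − 4)/(338 − 13.06) = 858 × 334/324.94 ≈ 882 Hz.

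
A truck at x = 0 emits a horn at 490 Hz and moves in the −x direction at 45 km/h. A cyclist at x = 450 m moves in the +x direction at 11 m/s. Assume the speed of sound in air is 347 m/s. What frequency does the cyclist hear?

45 km/h = 12.5 m/s.
The observer lies on the +x side, so the source is heading away from the observer and the observer is heading away from the source.
With source receding and observer receding, f' = f · (v − v_o)/(v + v_s).
f' = 490 × (347 − 11)/(347 + 12.5) = 490 × 336/359.5 ≈ 458 Hz.

458 Hz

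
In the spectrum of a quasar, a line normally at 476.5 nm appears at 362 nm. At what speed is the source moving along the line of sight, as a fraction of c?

0.268c

λ'/λ₀ = 0.7597 < 1 (blueshift), so the source is approaching.
λ'/λ₀ = √((1 − β)/(1 + β)) for an approaching source ⇒ β = (1 − r²)/(1 + r²) with r = λ'/λ₀.
β = (1 − 0.5772)/(1 + 0.5772) ≈ 0.268.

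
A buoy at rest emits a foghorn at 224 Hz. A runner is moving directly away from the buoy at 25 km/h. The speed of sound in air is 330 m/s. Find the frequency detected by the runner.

219 Hz

25 km/h = 6.944 m/s.
Only the observer moves, away from the source, so f' = f · (v − v_o)/v.
f' = 224 × (330 − 6.944)/330 = 224 × 323.06/330 ≈ 219 Hz.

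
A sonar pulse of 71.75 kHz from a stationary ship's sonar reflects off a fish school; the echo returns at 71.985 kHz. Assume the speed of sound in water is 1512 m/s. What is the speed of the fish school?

2.47 m/s

Double Doppler shift off a moving reflector: f₂ = f₀ · (v + u)/(v − u) (u > 0 toward emitter).
Rearranging, u = v · (f₂ − f₀)/(f₂ + f₀) = 1512 × 0.235/143.735 ≈ 2.47 m/s.
So the fish school is moving at 2.47 m/s toward the emitter.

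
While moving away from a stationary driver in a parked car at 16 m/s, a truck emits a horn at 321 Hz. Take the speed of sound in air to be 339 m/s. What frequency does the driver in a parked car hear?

307 Hz

Moving source, stationary observer: f' = f · v/(v + v_s) since the source is receding.
f' = 321 × 339/(339 + 16) = 321 × 339/355 ≈ 307 Hz.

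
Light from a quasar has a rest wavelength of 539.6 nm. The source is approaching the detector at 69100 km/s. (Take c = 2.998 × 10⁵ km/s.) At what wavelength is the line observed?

β = v/c = 69100/299800 = 0.2305.
Relativistic Doppler for wavelength: λ' = λ₀ · √((1 − β)/(1 + β)).
λ' = 539.6 × √(0.7695/1.2305) = 539.6 × 0.79081 ≈ 426.7 nm.

426.7 nm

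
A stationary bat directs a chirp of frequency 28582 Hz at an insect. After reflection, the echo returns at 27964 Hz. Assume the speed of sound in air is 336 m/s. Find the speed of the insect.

3.7 m/s

Double Doppler shift off a moving reflector: f₂ = f₀ · (v + u)/(v − u) (u > 0 toward emitter).
Rearranging, u = v · (f₂ − f₀)/(f₂ + f₀) = 336 × -618/56546 ≈ -3.7 m/s.
So the insect is moving at 3.7 m/s away from the emitter.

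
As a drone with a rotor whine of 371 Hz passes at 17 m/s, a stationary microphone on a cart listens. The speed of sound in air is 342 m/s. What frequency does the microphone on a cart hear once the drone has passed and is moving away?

Receding: f₂ = f · v/(v + v_s) = 371 × 342/359 ≈ 353 Hz.

353 Hz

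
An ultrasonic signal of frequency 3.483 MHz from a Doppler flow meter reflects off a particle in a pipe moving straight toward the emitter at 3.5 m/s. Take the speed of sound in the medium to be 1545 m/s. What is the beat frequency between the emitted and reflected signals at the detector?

15816 Hz

At the particle in a pipe (a moving observer), f₁ = f₀ · (v + u)/v = 3.483 × 1548.5/1545 ≈ 3.49089 MHz.
The reflection then acts as a moving source: f₂ = f₁ · v/(v − u) ≈ 3.49882 MHz.
Beat frequency (with f₀ = 3483000 Hz): |f₂ − f₀| = 2u·f₀/(v − u) = 2 × 3.5 × 3483000/1541.5 ≈ 15816 Hz.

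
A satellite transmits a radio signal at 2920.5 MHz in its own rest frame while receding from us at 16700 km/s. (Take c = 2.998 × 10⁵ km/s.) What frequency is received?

2762.1 MHz

β = v/c = 16700/299800 = 0.0557.
Relativistic Doppler for frequency: f' = f₀ · √((1 − β)/(1 + β)).
f' = 2920.5 × √(0.9443/1.0557) = 2920.5 × 0.94576 ≈ 2762.1 MHz.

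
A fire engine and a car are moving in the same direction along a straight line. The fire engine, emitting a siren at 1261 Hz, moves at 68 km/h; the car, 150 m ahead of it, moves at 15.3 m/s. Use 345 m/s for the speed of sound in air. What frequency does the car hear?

1275 Hz

68 km/h = 18.89 m/s.
The car is ahead, so the fire engine is moving toward it while the car is moving away from the fire engine.
With source approaching and observer receding, f' = f · (v − v_o)/(v − v_s).
f' = 1261 × (345 − 15.3)/(345 − 18.89) = 1261 × 329.7/326.11 ≈ 1275 Hz.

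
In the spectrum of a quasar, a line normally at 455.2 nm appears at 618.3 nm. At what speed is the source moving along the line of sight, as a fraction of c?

0.297

λ'/λ₀ = 1.3583 > 1 (redshift), so the source is receding.
λ'/λ₀ = √((1 + β)/(1 − β)) for a receding source ⇒ β = (r² − 1)/(r² + 1) with r = λ'/λ₀.
β = (1.8450 − 1)/(1.8450 + 1) ≈ 0.297.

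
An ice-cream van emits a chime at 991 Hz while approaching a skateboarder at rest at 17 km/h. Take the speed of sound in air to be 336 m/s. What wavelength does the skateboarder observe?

17 km/h = 4.722 m/s.
Moving source, stationary observer: f' = f · v/(v − v_s) since the source is approaching.
f' = 991 × 336/(336 − 4.722) ≈ 1005 Hz.
λ' = v/f' = 336/1005.13 ≈ 33.4 cm.

33.4 cm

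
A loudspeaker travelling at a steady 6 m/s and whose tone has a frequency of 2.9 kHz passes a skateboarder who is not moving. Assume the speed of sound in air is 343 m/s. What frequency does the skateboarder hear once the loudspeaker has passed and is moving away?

Receding: f₂ = f · v/(v + v_s) = 2.9 × 343/349 ≈ 2.85 kHz.

2.85 kHz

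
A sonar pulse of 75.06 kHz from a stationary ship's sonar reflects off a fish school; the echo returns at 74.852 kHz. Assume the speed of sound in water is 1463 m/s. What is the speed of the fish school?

2.03 m/s

Double Doppler shift off a moving reflector: f₂ = f₀ · (v + u)/(v − u) (u > 0 toward emitter).
Rearranging, u = v · (f₂ − f₀)/(f₂ + f₀) = 1463 × -0.208/149.912 ≈ -2.03 m/s.
So the fish school is moving at 2.03 m/s away from the emitter.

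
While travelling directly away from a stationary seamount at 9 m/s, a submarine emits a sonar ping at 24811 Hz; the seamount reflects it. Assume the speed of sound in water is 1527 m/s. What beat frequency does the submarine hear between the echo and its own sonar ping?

The seamount receives the sound from a moving source: f₁ = f₀ · v/(v + v_e) = 24811 × 1527/1536 ≈ 24666 Hz.
On the return leg the submarine is a moving observer: f₂ = f₁ · (v − v_e)/v = 24666 × 1518/1527 ≈ 24520 Hz.
Beat against the emitted tone: |f₂ − f₀| = 2v_e·f₀/(v + v_e) = 2 × 9 × 24811/1536 ≈ 291 Hz.

291 Hz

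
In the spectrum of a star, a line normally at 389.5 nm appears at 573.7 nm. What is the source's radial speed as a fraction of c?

0.369c

λ'/λ₀ = 1.4729 > 1 (redshift), so the source is receding.
λ'/λ₀ = √((1 + β)/(1 − β)) for a receding source ⇒ β = (r² − 1)/(r² + 1) with r = λ'/λ₀.
β = (2.1695 − 1)/(2.1695 + 1) ≈ 0.369.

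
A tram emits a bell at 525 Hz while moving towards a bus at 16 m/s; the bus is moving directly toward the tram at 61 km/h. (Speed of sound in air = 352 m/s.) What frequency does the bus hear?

576 Hz

61 km/h = 16.94 m/s.
Both move, so f' = f · (v + v_o)/(v − v_s).
f' = 525 × (352 + 16.94)/(352 − 16) = 525 × 368.94/336 ≈ 576 Hz.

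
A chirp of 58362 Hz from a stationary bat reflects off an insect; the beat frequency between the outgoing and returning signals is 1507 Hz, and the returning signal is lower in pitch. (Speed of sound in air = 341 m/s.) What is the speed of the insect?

Double Doppler shift off a moving reflector: f₂ = f₀ · (v + u)/(v − u) (u > 0 toward emitter).
Returning signal is lower, so f₂ = f₀ − Δf = 58362 − 1507 = 56855 Hz.
Rearranging, u = v · (f₂ − f₀)/(f₂ + f₀) = 341 × -1507/115217 ≈ -4.5 m/s.
So the insect is moving at 4.5 m/s away from the emitter.

4.5 m/s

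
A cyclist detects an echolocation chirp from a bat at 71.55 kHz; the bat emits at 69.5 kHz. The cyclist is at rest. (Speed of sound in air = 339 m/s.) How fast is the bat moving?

f' > f, so the bat is approaching.
f' = f · v/(v − v_s) ⇒ v_s = v · |1 − f/f'|.
v_s = 339 × |1 − 69.5/71.55| = 339 × 0.02865 ≈ 9.7 m/s.

9.7 m/s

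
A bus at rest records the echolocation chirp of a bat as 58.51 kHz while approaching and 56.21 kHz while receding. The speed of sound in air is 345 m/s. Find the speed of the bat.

f₁/f₂ = (v + v_s)/(v − v_s), so v_s = v · (f₁ − f₂)/(f₁ + f₂).
v_s = 345 × (58.51 − 56.21)/(58.51 + 56.21) = 345 × 2.30/114.72 ≈ 6.9 m/s.

6.9 m/s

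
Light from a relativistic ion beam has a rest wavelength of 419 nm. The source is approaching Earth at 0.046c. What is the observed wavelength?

400.1 nm

Relativistic Doppler for wavelength: λ' = λ₀ · √((1 − β)/(1 + β)).
λ' = 419 × √(0.9540/1.0460) = 419 × 0.95501 ≈ 400.1 nm.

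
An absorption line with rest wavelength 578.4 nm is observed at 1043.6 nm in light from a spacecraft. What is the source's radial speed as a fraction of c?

0.530c

λ'/λ₀ = 1.8043 > 1 (redshift), so the source is receding.
λ'/λ₀ = √((1 + β)/(1 − β)) for a receding source ⇒ β = (r² − 1)/(r² + 1) with r = λ'/λ₀.
β = (3.2555 − 1)/(3.2555 + 1) ≈ 0.530.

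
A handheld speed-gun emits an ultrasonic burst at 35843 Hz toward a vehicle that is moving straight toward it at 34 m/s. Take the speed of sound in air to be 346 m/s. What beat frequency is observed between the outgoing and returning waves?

7812 Hz

The vehicle first receives the wave as a moving observer: f₁ = f₀ · (v + u)/v = 35843 × (346 + 34)/346 ≈ 39365 Hz.
On reflection it acts as a source moving toward the stationary detector: f₂ = f₁ · v/(v − u) = 39365 × 346/312 ≈ 43655 Hz.
Beat frequency: |f₂ − f₀| = 2u·f₀/(v − u) = 2 × 34 × 35843/312 ≈ 7812 Hz.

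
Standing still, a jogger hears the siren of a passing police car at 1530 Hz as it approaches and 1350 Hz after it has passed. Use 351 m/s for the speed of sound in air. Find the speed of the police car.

21.9 m/s

f₁/f₂ = (v + v_s)/(v − v_s), so v_s = v · (f₁ − f₂)/(f₁ + f₂).
v_s = 351 × (1530 − 1350)/(1530 + 1350) = 351 × 180/2880 ≈ 21.9 m/s.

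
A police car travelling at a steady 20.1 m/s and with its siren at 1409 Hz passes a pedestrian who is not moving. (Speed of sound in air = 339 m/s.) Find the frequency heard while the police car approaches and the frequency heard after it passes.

Approaching: f₁ = f · v/(v − v_s) = 1409 × 339/318.9 ≈ 1498 Hz.
Receding: f₂ = f · v/(v + v_s) = 1409 × 339/359.1 ≈ 1330 Hz.

1498 Hz approaching; 1330 Hz receding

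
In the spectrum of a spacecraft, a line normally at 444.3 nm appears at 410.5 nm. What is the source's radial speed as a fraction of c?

0.079c

λ'/λ₀ = 0.9239 < 1 (blueshift), so the source is approaching.
λ'/λ₀ = √((1 − β)/(1 + β)) for an approaching source ⇒ β = (1 − r²)/(1 + r²) with r = λ'/λ₀.
β = (1 − 0.8536)/(1 + 0.8536) ≈ 0.079.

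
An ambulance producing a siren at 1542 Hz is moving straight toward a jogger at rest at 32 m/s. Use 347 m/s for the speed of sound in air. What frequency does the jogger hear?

1699 Hz

With the source moving toward a stationary observer, f' = f · v/(v − v_s).
f' = 1542 × 347/(347 − 32) = 1542 × 347/315 ≈ 1699 Hz.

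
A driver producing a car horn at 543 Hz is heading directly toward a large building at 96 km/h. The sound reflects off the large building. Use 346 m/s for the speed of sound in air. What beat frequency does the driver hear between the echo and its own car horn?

96 km/h = 26.67 m/s.
The large building receives the sound from a moving source: f₁ = f₀ · v/(v − v_e) = 543 × 346/319.33 ≈ 588.3 Hz.
On the return leg the driver is a moving observer: f₂ = f₁ · (v + v_e)/v = 588.3 × 372.67/346 ≈ 633.7 Hz.
Equivalently f₂ = f₀ · (v + v_e)/(v − v_e).
Beat against the emitted tone: |f₂ − f₀| = 2v_e·f₀/(v − v_e) = 2 × 26.67 × 543/319.33 ≈ 91 Hz.

91 Hz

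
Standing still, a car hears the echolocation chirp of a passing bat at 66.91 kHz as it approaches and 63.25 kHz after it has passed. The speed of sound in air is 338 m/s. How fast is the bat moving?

9.5 m/s

f₁/f₂ = (v + v_s)/(v − v_s), so v_s = v · (f₁ − f₂)/(f₁ + f₂).
v_s = 338 × (66.91 − 63.25)/(66.91 + 63.25) = 338 × 3.66/130.16 ≈ 9.5 m/s.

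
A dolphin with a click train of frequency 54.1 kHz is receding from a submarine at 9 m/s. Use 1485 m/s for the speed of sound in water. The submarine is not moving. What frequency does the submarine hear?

Only the source moves, away from the listener, so f' = f · v/(v + v_s).
f' = 54.1 × 1485/(1485 + 9) = 54.1 × 1485/1494 ≈ 53.8 kHz.

53.8 kHz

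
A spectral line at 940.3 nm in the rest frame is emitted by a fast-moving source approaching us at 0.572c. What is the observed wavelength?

490.6 nm

Relativistic Doppler for wavelength: λ' = λ₀ · √((1 − β)/(1 + β)).
λ' = 940.3 × √(0.4280/1.5720) = 940.3 × 0.52179 ≈ 490.6 nm.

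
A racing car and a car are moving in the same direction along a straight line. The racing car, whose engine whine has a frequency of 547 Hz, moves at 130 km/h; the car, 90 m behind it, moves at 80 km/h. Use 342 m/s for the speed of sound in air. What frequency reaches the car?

527 Hz

130 km/h = 36.11 m/s; 80 km/h = 22.22 m/s.
The car is behind, so the racing car is moving away from it while the car is moving toward the racing car.
Both move, so f' = f · (v + v_o)/(v + v_s).
f' = 547 × (342 + 22.22)/(342 + 36.11) = 547 × 364.22/378.11 ≈ 527 Hz.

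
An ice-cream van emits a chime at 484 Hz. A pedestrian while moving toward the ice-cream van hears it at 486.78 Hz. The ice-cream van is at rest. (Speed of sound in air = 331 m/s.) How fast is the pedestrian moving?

1.90 m/s

f' = f · (v + v_o)/v ⇒ v_o = v · |f'/f − 1|.
v_o = 331 × |486.78/484 − 1| = 331 × 0.005744 ≈ 1.90 m/s.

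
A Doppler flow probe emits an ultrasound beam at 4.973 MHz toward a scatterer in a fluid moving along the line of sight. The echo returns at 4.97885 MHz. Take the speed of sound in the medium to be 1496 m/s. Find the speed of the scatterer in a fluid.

0.88 m/s

Double Doppler shift off a moving reflector: f₂ = f₀ · (v + u)/(v − u) (u > 0 toward emitter).
Rearranging, u = v · (f₂ − f₀)/(f₂ + f₀) = 1496 × 0.00585/9.95185 ≈ 0.88 m/s.
So the scatterer in a fluid is moving at 0.88 m/s toward the emitter.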